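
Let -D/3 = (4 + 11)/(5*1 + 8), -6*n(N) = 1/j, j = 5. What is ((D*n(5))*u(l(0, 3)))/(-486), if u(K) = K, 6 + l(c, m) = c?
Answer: 1/702 ≈ 0.0014245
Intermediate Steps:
l(c, m) = -6 + c
n(N) = -1/30 (n(N) = -⅙/5 = -⅙*⅕ = -1/30)
D = -45/13 (D = -3*(4 + 11)/(5*1 + 8) = -45/(5 + 8) = -45/13 ≈ -3.4615)
((D*n(5))*u(l(0, 3)))/(-486) = ((-45/13*(-1/30))*(-6 + 0))/(-486) = ((3/26)*(-6))*(-1/486) = -9/13*(-1/486) = 1/702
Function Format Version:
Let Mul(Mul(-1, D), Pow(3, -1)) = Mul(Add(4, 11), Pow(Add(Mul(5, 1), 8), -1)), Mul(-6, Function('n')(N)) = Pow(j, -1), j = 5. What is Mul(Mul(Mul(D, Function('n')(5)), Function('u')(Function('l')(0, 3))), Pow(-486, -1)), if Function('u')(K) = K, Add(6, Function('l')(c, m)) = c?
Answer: Rational(1, 702) ≈ 0.0014245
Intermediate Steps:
Function('l')(c, m) = Add(-6, c)
Function('n')(N) = Rational(-1, 30) (Function('n')(N) = Mul(Rational(-1, 6), Pow(5, -1)) = Mul(Rational(-1, 6), Rational(1, 5)) = Rational(-1, 30))
D = Rational(-45, 13) (D = Mul(-3, Mul(Add(4, 11), Pow(Add(Mul(5, 1), 8), -1))) = Mul(-3, Mul(15, Pow(Add(5, 8), -1))) = Mul(-3, Mul(15, Pow(13, -1))) = Mul(-3, Mul(15, Rational(1, 13))) = Mul(-3, Rational(15, 13)) = Rational(-45, 13) ≈ -3.4615)
Mul(Mul(Mul(D, Function('n')(5)), Function('u')(Function('l')(0, 3))), Pow(-486, -1)) = Mul(Mul(Mul(Rational(-45, 13), Rational(-1, 30)), Add(-6, 0)), Pow(-486, -1)) = Mul(Mul(Rational(3, 26), -6), Rational(-1, 486)) = Mul(Rational(-9, 13), Rational(-1, 486)) = Rational(1, 702)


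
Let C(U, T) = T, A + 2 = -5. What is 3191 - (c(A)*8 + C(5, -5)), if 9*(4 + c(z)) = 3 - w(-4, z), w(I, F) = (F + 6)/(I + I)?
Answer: 29029/9 ≈ 3225.4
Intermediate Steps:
A = -7 (A = -2 - 5 = -7)
w(I, F) = (6 + F)/(2*I) (w(I, F) = (6 + F)/((2*I)) = (6 + F)*(1/(2*I)) = (6 + F)/(2*I))
c(z) = -43/12 + z/72 (c(z) = -4 + (3 - (6 + z)/(2*(-4)))/9 = -4 + (3 - (-1)*(6 + z)/(2*4))/9 = -4 + (3 - (-3/4 - z/8))/9 = -4 + (3 + (3/4 + z/8))/9 = -4 + (15/4 + z/8)/9 = -4 + (5/12 + z/72) = -43/12 + z/72)
3191 - (c(A)*8 + C(5, -5)) = 3191 - ((-43/12 + (1/72)*(-7))*8 - 5) = 3191 - ((-43/12 - 7/72)*8 - 5) = 3191 - (-265/72*8 - 5) = 3191 - (-265/9 - 5) = 3191 - 1*(-310/9) = 3191 + 310/9 = 29029/9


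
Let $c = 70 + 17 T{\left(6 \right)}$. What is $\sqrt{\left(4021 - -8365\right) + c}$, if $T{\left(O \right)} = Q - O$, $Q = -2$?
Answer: $4 \sqrt{770} \approx 111.0$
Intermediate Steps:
$T{\left(O \right)} = -2 - O$
$c = -66$ ($c = 70 + 17 \left(-2 - 6\right) = 70 + 17 \left(-8\right) = 70 - 136 = -66$)
$\sqrt{\left(4021 - -8365\right) + c} = \sqrt{\left(4021 - -8365\right) - 66} = \sqrt{\left(4021 + 8365\right) - 66} = \sqrt{12386 - 66} = \sqrt{12320} = 4 \sqrt{770}$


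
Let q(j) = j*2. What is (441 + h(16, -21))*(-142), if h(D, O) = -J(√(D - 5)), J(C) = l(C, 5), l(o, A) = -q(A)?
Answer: -64042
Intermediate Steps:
q(j) = 2*j
l(o, A) = -2*A
J(C) = -10 (J(C) = -2*5 = -10)
h(D, O) = 10 (h(D, O) = -1*(-10) = 10)
(441 + h(16, -21))*(-142) = (441 + 10)*(-142) = 451*(-142) = -64042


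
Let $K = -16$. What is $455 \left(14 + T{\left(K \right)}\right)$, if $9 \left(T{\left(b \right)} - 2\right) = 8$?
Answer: $\frac{69160}{9} \approx 7684.4$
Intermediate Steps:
$T{\left(b \right)} = \frac{26}{9}$ ($T{\left(b \right)} = 2 + \frac{1}{9} \cdot 8 = 2 + \frac{8}{9} = \frac{26}{9}$)
$455 \left(14 + T{\left(K \right)}\right) = 455 \left(14 + \frac{26}{9}\right) = 455 \cdot \frac{152}{9} = \frac{69160}{9}$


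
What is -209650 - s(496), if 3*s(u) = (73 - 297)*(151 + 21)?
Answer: -590422/3 ≈ -1.9681e+5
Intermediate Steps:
s(u) = -38528/3 (s(u) = ((73 - 297)*(151 + 21))/3 = (-224*172)/3 = (⅓)*(-38528) = -38528/3)
-209650 - s(496) = -209650 - 1*(-38528/3) = -209650 + 38528/3 = -590422/3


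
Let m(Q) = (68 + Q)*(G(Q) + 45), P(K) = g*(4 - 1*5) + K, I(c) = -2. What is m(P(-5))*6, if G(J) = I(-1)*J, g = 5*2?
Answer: 23850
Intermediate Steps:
g = 10
P(K) = -10 + K (P(K) = 10*(4 - 1*5) + K = 10*(4 - 5) + K = 10*(-1) + K = -10 + K)
G(J) = -2*J
m(Q) = (45 - 2*Q)*(68 + Q) (m(Q) = (68 + Q)*(-2*Q + 45) = (68 + Q)*(45 - 2*Q) = (45 - 2*Q)*(68 + Q))
m(P(-5))*6 = (3060 - 91*(-10 - 5) - 2*(-10 - 5)²)*6 = (3060 - 91*(-15) - 2*(-15)²)*6 = (3060 + 1365 - 2*225)*6 = (3060 + 1365 - 450)*6 = 3975*6 = 23850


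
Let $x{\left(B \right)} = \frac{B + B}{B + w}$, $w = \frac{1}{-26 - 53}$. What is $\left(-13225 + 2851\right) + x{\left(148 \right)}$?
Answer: $- \frac{121259050}{11691} \approx -10372.0$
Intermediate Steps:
$w = - \frac{1}{79}$ ($w = \frac{1}{-79} = - \frac{1}{79} \approx -0.012658$)
$x{\left(B \right)} = \frac{2 B}{- \frac{1}{79} + B}$ ($x{\left(B \right)} = \frac{B + B}{B - \frac{1}{79}} = \frac{2 B}{- \frac{1}{79} + B}$)
$\left(-13225 + 2851\right) + x{\left(148 \right)} = \left(-13225 + 2851\right) + 158 \cdot 148 \frac{1}{-1 + 79 \cdot 148} = -10374 + 158 \cdot 148 \frac{1}{-1 + 11692} = -10374 + 158 \cdot 148 \cdot \frac{1}{11691} = -10374 + \frac{23384}{11691} = - \frac{121259050}{11691}$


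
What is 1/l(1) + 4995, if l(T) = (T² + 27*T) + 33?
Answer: 304696/61 ≈ 4995.0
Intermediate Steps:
l(T) = 33 + T² + 27*T
1/l(1) + 4995 = 1/(33 + 1² + 27*1) + 4995 = 1/(33 + 1 + 27) + 4995 = 1/61 + 4995 = 304696/61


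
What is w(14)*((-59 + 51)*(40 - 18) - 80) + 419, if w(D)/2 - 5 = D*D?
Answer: -102493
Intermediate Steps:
w(D) = 10 + 2*D**2 (w(D) = 10 + 2*(D*D) = 10 + 2*D**2)
w(14)*((-59 + 51)*(40 - 18) - 80) + 419 = (10 + 2*14**2)*((-59 + 51)*(40 - 18) - 80) + 419 = (10 + 2*196)*(-8*22 - 80) + 419 = (10 + 392)*(-176 - 80) + 419 = 402*(-256) + 419 = -102912 + 419 = -102493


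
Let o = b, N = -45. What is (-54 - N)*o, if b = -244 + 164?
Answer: 720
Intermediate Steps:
b = -80
o = -80
(-54 - N)*o = (-54 - 1*(-45))*(-80) = (-54 + 45)*(-80) = -9*(-80) = 720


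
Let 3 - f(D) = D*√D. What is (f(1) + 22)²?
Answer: 576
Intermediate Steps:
f(D) = 3 - D^(3/2) (f(D) = 3 - D*√D = 3 - D^(3/2))
(f(1) + 22)² = ((3 - 1^(3/2)) + 22)² = ((3 - 1*1) + 22)² = ((3 - 1) + 22)² = (2 + 22)² = 24² = 576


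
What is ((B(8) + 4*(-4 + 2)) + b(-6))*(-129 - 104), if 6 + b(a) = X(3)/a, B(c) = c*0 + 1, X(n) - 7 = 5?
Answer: 3495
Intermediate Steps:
X(n) = 12 (X(n) = 7 + 5 = 12)
B(c) = 1 (B(c) = 0 + 1 = 1)
b(a) = -6 + 12/a
((B(8) + 4*(-4 + 2)) + b(-6))*(-129 - 104) = ((1 + 4*(-4 + 2)) + (-6 + 12/(-6)))*(-129 - 104) = ((1 + 4*(-2)) + (-6 + 12*(-⅙)))*(-233) = ((1 - 8) + (-6 - 2))*(-233) = (-7 - 8)*(-233) = -15*(-233) = 3495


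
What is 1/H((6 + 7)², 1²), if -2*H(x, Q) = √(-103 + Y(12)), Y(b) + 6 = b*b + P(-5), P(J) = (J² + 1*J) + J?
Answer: -√2/5 ≈ -0.28284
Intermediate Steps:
P(J) = J² + 2*J (P(J) = (J² + J) + J = (J + J²) + J = J² + 2*J)
Y(b) = 9 + b² (Y(b) = -6 + (b*b - 5*(2 - 5)) = -6 + (b² - 5*(-3)) = -6 + (b² + 15) = -6 + (15 + b²) = 9 + b²)
H(x, Q) = -5*√2/2 (H(x, Q) = -√(-103 + (9 + 12²))/2 = -√(-103 + (9 + 144))/2 = -√(-103 + 153)/2 = -5*√2/2)
1/H((6 + 7)², 1²) = 1/(-5*√2/2) = -√2/5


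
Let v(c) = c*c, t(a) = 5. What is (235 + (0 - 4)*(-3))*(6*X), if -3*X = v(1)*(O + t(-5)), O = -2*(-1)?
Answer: -3458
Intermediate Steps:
v(c) = c²
O = 2
X = -7/3 (X = -1²*(2 + 5)/3 = -7/3 ≈ -2.3333)
(235 + (0 - 4)*(-3))*(6*X) = (235 + (0 - 4)*(-3))*(6*(-7/3)) = (235 - 4*(-3))*(-14) = (235 + 12)*(-14) = 247*(-14) = -3458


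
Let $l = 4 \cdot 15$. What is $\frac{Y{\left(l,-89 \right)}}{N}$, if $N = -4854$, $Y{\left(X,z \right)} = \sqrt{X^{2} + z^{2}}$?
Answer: $- \frac{\sqrt{11521}}{4854} \approx -0.022113$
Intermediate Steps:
$l = 60$
$\frac{Y{\left(l,-89 \right)}}{N} = \frac{\sqrt{60^{2} + \left(-89\right)^{2}}}{-4854} = \sqrt{3600 + 7921} \left(- \frac{1}{4854}\right) = \sqrt{11521} \left(- \frac{1}{4854}\right) = - \frac{\sqrt{11521}}{4854}$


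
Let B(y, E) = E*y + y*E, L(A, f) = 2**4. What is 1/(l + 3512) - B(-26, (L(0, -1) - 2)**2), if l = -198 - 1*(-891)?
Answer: 42857361/4205 ≈ 10192.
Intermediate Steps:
L(A, f) = 16
l = 693 (l = -198 + 891 = 693)
B(y, E) = 2*E*y (B(y, E) = E*y + E*y = 2*E*y)
1/(l + 3512) - B(-26, (L(0, -1) - 2)**2) = 1/(693 + 3512) - 2*(16 - 2)**2*(-26) = 1/4205 - 2*14**2*(-26) = 1/4205 - 2*196*(-26) = 1/4205 - 1*(-10192) = 1/4205 + 10192 = 42857361/4205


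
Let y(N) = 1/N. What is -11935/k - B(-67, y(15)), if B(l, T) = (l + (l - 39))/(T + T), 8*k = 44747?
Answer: 115927505/89494 ≈ 1295.4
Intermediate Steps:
k = 44747/8 (k = (⅛)*44747 = 44747/8 ≈ 5593.4)
B(l, T) = (-39 + 2*l)/(2*T) (B(l, T) = (l + (-39 + l))/((2*T)) = (-39 + 2*l)*(1/(2*T)) = (-39 + 2*l)/(2*T))
-11935/k - B(-67, y(15)) = -11935/44747/8 - (-39/2 - 67)/(1/15) = -11935*8/44747 - (-173)/(1/15*2) = -95480/44747 - 15*(-173)/2 = -95480/44747 - 1*(-2595/2) = -95480/44747 + 2595/2 = 115927505/89494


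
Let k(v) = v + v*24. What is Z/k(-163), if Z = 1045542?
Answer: -1045542/4075 ≈ -256.57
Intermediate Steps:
k(v) = 25*v (k(v) = v + 24*v = 25*v)
Z/k(-163) = 1045542/((25*(-163))) = 1045542/(-4075) = 1045542*(-1/4075) = -1045542/4075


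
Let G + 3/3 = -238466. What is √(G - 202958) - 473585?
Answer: -473585 + 5*I*√17657 ≈ -4.7359e+5 + 664.4*I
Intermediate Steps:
G = -238467 (G = -1 - 238466 = -238467)
√(G - 202958) - 473585 = √(-238467 - 202958) - 473585 = √(-441425) - 473585 = 5*I*√17657 - 473585 = -473585 + 5*I*√17657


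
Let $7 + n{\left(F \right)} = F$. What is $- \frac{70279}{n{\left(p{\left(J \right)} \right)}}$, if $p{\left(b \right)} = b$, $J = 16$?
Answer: $- \frac{70279}{9} \approx -7808.8$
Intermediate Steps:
$n{\left(F \right)} = -7 + F$
$- \frac{70279}{n{\left(p{\left(J \right)} \right)}} = - \frac{70279}{-7 + 16} = - \frac{70279}{9}$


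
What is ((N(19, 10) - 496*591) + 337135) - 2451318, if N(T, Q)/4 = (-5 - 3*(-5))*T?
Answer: -2406559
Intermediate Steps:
N(T, Q) = 40*T (N(T, Q) = 4*((-5 - 3*(-5))*T) = 4*((-5 + 15)*T) = 4*(10*T) = 40*T)
((N(19, 10) - 496*591) + 337135) - 2451318 = ((40*19 - 496*591) + 337135) - 2451318 = ((760 - 293136) + 337135) - 2451318 = (-292376 + 337135) - 2451318 = 44759 - 2451318 = -2406559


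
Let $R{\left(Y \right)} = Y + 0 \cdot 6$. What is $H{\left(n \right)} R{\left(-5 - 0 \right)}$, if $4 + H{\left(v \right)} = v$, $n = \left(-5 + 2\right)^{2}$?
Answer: $-25$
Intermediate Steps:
$n = 9$ ($n = \left(-3\right)^{2} = 9$)
$H{\left(v \right)} = -4 + v$
$R{\left(Y \right)} = Y$ ($R{\left(Y \right)} = Y + 0 = Y$)
$H{\left(n \right)} R{\left(-5 - 0 \right)} = \left(-4 + 9\right) \left(-5 - 0\right) = 5 \left(-5 + 0\right) = 5 \left(-5\right) = -25$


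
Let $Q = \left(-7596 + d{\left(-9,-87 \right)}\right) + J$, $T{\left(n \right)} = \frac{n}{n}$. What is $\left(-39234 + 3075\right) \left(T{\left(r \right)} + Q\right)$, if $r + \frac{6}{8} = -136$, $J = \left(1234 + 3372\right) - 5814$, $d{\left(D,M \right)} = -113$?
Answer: $322393644$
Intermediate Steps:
$J = -1208$ ($J = 4606 - 5814 = -1208$)
$r = - \frac{547}{4}$ ($r = - \frac{3}{4} - 136 = - \frac{547}{4} \approx -136.75$)
$T{\left(n \right)} = 1$
$Q = -8917$ ($Q = \left(-7596 - 113\right) - 1208 = -7709 - 1208 = -8917$)
$\left(-39234 + 3075\right) \left(T{\left(r \right)} + Q\right) = \left(-39234 + 3075\right) \left(1 - 8917\right) = \left(-36159\right) \left(-8916\right) = 322393644$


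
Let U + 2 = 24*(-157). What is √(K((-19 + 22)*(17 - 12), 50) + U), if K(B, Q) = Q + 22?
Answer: 43*I*√2 ≈ 60.811*I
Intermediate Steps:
K(B, Q) = 22 + Q
U = -3770 (U = -2 + 24*(-157) = -2 - 3768 = -3770)
√(K((-19 + 22)*(17 - 12), 50) + U) = √((22 + 50) - 3770) = √(72 - 3770) = √(-3698) = 43*I*√2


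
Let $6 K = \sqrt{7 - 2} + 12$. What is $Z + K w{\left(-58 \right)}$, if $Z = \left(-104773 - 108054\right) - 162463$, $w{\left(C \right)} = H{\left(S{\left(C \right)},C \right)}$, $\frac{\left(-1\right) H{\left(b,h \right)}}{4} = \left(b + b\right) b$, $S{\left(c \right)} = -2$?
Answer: $-375354 - \frac{16 \sqrt{5}}{3} \approx -3.7537 \cdot 10^{5}$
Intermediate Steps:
$H{\left(b,h \right)} = - 8 b^{2}$ ($H{\left(b,h \right)} = - 4 \left(b + b\right) b = - 4 \cdot 2 b b = - 4 \cdot 2 b^{2} = - 8 b^{2}$)
$w{\left(C \right)} = -32$ ($w{\left(C \right)} = - 8 \left(-2\right)^{2} = \left(-8\right) 4 = -32$)
$K = 2 + \frac{\sqrt{5}}{6}$ ($K = \frac{\sqrt{7 - 2} + 12}{6} = \frac{\sqrt{5} + 12}{6} = \frac{12 + \sqrt{5}}{6} = 2 + \frac{\sqrt{5}}{6} \approx 2.3727$)
$Z = -375290$ ($Z = \left(-104773 - 108054\right) - 162463 = -212827 - 162463 = -375290$)
$Z + K w{\left(-58 \right)} = -375290 + \left(2 + \frac{\sqrt{5}}{6}\right) \left(-32\right) = -375290 - \left(64 + \frac{16 \sqrt{5}}{3}\right) = -375354 - \frac{16 \sqrt{5}}{3}$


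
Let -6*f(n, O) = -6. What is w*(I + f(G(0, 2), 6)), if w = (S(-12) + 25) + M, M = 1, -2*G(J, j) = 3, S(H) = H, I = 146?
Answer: 2058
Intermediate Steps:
G(J, j) = -3/2 (G(J, j) = -½*3 = -3/2)
f(n, O) = 1 (f(n, O) = -⅙*(-6) = 1)
w = 14 (w = (-12 + 25) + 1 = 13 + 1 = 14)
w*(I + f(G(0, 2), 6)) = 14*(146 + 1) = 14*147 = 2058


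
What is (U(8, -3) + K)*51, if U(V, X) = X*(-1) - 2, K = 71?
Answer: 3672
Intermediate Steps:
U(V, X) = -2 - X (U(V, X) = -X - 2 = -2 - X)
(U(8, -3) + K)*51 = ((-2 - 1*(-3)) + 71)*51 = ((-2 + 3) + 71)*51 = (1 + 71)*51 = 72*51 = 3672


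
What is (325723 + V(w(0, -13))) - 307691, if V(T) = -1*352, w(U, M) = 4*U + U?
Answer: 17680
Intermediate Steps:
w(U, M) = 5*U
V(T) = -352
(325723 + V(w(0, -13))) - 307691 = (325723 - 352) - 307691 = 325371 - 307691 = 17680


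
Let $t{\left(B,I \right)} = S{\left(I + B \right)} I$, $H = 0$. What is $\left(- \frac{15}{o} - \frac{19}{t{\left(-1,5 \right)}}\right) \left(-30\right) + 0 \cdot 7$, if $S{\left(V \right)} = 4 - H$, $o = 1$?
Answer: $\frac{957}{2} \approx 478.5$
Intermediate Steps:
$S{\left(V \right)} = 4$ ($S{\left(V \right)} = 4 - 0 = 4 + 0 = 4$)
$t{\left(B,I \right)} = 4 I$
$\left(- \frac{15}{o} - \frac{19}{t{\left(-1,5 \right)}}\right) \left(-30\right) + 0 \cdot 7 = \left(- \frac{15}{1} - \frac{19}{4 \cdot 5}\right) \left(-30\right) + 0 \cdot 7 = \left(\left(-15\right) 1 - \frac{19}{20}\right) \left(-30\right) + 0 = \left(-15 - \frac{19}{20}\right) \left(-30\right) + 0 = \left(- \frac{319}{20}\right) \left(-30\right) + 0 = \frac{957}{2} + 0 = \frac{957}{2}$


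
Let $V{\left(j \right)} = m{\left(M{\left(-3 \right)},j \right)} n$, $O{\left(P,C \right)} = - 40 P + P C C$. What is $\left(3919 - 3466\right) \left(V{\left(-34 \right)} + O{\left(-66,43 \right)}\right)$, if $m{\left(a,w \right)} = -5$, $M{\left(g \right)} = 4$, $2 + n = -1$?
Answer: $-54078687$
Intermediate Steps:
$n = -3$ ($n = -2 - 1 = -3$)
$O{\left(P,C \right)} = - 40 P + P C^{2}$ ($O{\left(P,C \right)} = - 40 P + C P C = - 40 P + P C^{2}$)
$V{\left(j \right)} = 15$ ($V{\left(j \right)} = \left(-5\right) \left(-3\right) = 15$)
$\left(3919 - 3466\right) \left(V{\left(-34 \right)} + O{\left(-66,43 \right)}\right) = \left(3919 - 3466\right) \left(15 - 66 \left(-40 + 43^{2}\right)\right) = 453 \left(15 - 66 \left(-40 + 1849\right)\right) = 453 \left(15 - 119394\right) = 453 \left(-119379\right) = -54078687$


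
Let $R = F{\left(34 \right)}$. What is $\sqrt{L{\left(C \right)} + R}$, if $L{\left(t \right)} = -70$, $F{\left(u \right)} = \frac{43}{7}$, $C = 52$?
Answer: $\frac{i \sqrt{3129}}{7} \approx 7.9911 i$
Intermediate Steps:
$F{\left(u \right)} = \frac{43}{7}$ ($F{\left(u \right)} = 43 \cdot \frac{1}{7} = \frac{43}{7}$)
$R = \frac{43}{7} \approx 6.1429$
$\sqrt{L{\left(C \right)} + R} = \sqrt{-70 + \frac{43}{7}} = \sqrt{- \frac{447}{7}} = \frac{i \sqrt{3129}}{7}$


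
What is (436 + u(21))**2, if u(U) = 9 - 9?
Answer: 190096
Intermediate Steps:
u(U) = 0
(436 + u(21))**2 = (436 + 0)**2 = 436**2 = 190096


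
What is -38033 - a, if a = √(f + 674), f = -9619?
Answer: -38033 - I*√8945 ≈ -38033.0 - 94.578*I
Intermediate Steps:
a = I*√8945 (a = √(-9619 + 674) = √(-8945) = I*√8945 ≈ 94.578*I)
-38033 - a = -38033 - I*√8945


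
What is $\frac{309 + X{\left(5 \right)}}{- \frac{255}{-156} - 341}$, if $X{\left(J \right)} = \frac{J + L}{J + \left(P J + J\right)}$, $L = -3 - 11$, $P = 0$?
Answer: $- \frac{80106}{88235} \approx -0.90787$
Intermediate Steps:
$L = -14$
$X{\left(J \right)} = \frac{-14 + J}{2 J}$ ($X{\left(J \right)} = \frac{J - 14}{J + \left(0 J + J\right)} = \frac{-14 + J}{J + \left(0 + J\right)} = \frac{-14 + J}{J + J} = \frac{-14 + J}{2 J}$)
$\frac{309 + X{\left(5 \right)}}{- \frac{255}{-156} - 341} = \frac{309 + \frac{-14 + 5}{2 \cdot 5}}{- \frac{255}{-156} - 341} = \frac{309 + \frac{1}{2} \cdot \frac{1}{5} \left(-9\right)}{\left(-255\right) \left(- \frac{1}{156}\right) - 341} = \frac{309 - \frac{9}{10}}{\frac{85}{52} - 341} = \frac{3081}{10 \left(- \frac{17647}{52}\right)} = \frac{3081}{10} \left(- \frac{52}{17647}\right) = - \frac{80106}{88235}$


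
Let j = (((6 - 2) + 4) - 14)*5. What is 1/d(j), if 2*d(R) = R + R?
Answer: -1/30 ≈ -0.033333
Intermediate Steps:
j = -30 (j = ((4 + 4) - 14)*5 = (8 - 14)*5 = -6*5 = -30)
d(R) = R (d(R) = (R + R)/2 = (2*R)/2 = R)
1/d(j) = 1/(-30) = -1/30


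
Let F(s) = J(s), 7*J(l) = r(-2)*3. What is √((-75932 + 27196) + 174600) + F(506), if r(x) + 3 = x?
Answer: -15/7 + 2*√31466 ≈ 352.63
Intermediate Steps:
r(x) = -3 + x
J(l) = -15/7 (J(l) = ((-3 - 2)*3)/7 = (-5*3)/7 = (⅐)*(-15) = -15/7)
F(s) = -15/7
√((-75932 + 27196) + 174600) + F(506) = √((-75932 + 27196) + 174600) - 15/7 = √(-48736 + 174600) - 15/7 = √125864 - 15/7 = 2*√31466 - 15/7 = -15/7 + 2*√31466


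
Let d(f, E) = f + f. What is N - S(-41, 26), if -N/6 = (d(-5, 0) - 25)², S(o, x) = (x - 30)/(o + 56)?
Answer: -110246/15 ≈ -7349.7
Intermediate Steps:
d(f, E) = 2*f
S(o, x) = (-30 + x)/(56 + o)
N = -7350 (N = -6*(2*(-5) - 25)² = -6*(-10 - 25)² = -6*(-35)² = -6*1225 = -7350)
N - S(-41, 26) = -7350 - (-30 + 26)/(56 - 41) = -7350 - (-4)/15 = -7350 - 1*(-4/15) = -7350 + 4/15 = -110246/15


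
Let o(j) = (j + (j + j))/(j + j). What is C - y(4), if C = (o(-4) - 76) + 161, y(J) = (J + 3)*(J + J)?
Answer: 61/2 ≈ 30.500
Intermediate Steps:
y(J) = 2*J*(3 + J) (y(J) = (3 + J)*(2*J) = 2*J*(3 + J))
o(j) = 3/2 (o(j) = (j + 2*j)/((2*j)) = (3*j)*(1/(2*j)) = 3/2)
C = 173/2 (C = (3/2 - 76) + 161 = -149/2 + 161 = 173/2 ≈ 86.500)
C - y(4) = 173/2 - 2*4*(3 + 4) = 173/2 - 2*4*7 = 173/2 - 1*56 = 173/2 - 56 = 61/2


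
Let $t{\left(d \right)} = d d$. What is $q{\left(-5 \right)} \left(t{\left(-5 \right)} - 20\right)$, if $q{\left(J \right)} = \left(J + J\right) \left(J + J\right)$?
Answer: $500$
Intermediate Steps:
$t{\left(d \right)} = d^{2}$
$q{\left(J \right)} = 4 J^{2}$ ($q{\left(J \right)} = 2 J 2 J = 4 J^{2}$)
$q{\left(-5 \right)} \left(t{\left(-5 \right)} - 20\right) = 4 \left(-5\right)^{2} \left(\left(-5\right)^{2} - 20\right) = 4 \cdot 25 \left(25 - 20\right) = 100 \cdot 5 = 500$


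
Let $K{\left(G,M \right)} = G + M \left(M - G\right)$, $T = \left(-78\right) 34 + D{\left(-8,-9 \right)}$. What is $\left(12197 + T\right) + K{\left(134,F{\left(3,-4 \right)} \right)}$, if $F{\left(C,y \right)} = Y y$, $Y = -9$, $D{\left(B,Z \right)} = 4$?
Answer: $6155$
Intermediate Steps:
$F{\left(C,y \right)} = - 9 y$
$T = -2648$ ($T = \left(-78\right) 34 + 4 = -2652 + 4 = -2648$)
$\left(12197 + T\right) + K{\left(134,F{\left(3,-4 \right)} \right)} = \left(12197 - 2648\right) + \left(134 + \left(\left(-9\right) \left(-4\right)\right)^{2} - 134 \left(\left(-9\right) \left(-4\right)\right)\right) = 9549 + \left(134 + 36^{2} - 134 \cdot 36\right) = 9549 + \left(134 + 1296 - 4824\right) = 9549 - 3394 = 6155$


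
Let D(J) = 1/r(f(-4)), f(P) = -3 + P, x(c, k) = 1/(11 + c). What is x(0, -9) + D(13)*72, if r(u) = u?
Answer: -785/77 ≈ -10.195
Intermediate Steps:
D(J) = -⅐ (D(J) = 1/(-3 - 4) = 1/(-7) = -⅐)
x(0, -9) + D(13)*72 = 1/(11 + 0) - ⅐*72 = 1/11 - 72/7 = -785/77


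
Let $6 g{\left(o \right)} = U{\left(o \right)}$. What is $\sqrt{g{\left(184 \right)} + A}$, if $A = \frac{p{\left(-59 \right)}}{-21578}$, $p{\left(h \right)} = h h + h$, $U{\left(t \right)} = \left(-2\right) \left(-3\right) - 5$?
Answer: $\frac{\sqrt{33855882}}{64734} \approx 0.089885$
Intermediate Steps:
$U{\left(t \right)} = 1$ ($U{\left(t \right)} = 6 - 5 = 1$)
$p{\left(h \right)} = h + h^{2}$ ($p{\left(h \right)} = h^{2} + h = h + h^{2}$)
$g{\left(o \right)} = \frac{1}{6}$ ($g{\left(o \right)} = \frac{1}{6} \cdot 1 = \frac{1}{6}$)
$A = - \frac{1711}{10789}$ ($A = \frac{\left(-59\right) \left(1 - 59\right)}{-21578} = \left(-59\right) \left(-58\right) \left(- \frac{1}{21578}\right) = 3422 \left(- \frac{1}{21578}\right) = - \frac{1711}{10789} \approx -0.15859$)
$\sqrt{g{\left(184 \right)} + A} = \sqrt{\frac{1}{6} - \frac{1711}{10789}} = \sqrt{\frac{523}{64734}} = \frac{\sqrt{33855882}}{64734}$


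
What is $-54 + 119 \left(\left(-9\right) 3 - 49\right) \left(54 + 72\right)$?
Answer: $-1139598$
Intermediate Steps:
$-54 + 119 \left(\left(-9\right) 3 - 49\right) \left(54 + 72\right) = -54 + 119 \left(-27 - 49\right) 126 = -54 + 119 \left(\left(-76\right) 126\right) = -54 + 119 \left(-9576\right) = -54 - 1139544 = -1139598$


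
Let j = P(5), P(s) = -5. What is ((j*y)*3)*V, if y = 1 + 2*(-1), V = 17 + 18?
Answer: 525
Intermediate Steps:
j = -5
V = 35
y = -1 (y = 1 - 2 = -1)
((j*y)*3)*V = (-5*(-1)*3)*35 = (5*3)*35 = 15*35 = 525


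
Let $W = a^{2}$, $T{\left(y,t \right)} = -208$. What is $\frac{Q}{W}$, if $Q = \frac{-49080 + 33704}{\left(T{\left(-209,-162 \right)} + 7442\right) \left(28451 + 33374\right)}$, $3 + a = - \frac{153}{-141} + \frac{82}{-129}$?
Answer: $- \frac{35326330209}{6684460000649800} \approx -5.2848 \cdot 10^{-6}$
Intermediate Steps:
$a = - \frac{15464}{6063}$ ($a = -3 + \left(- \frac{153}{-141} + \frac{82}{-129}\right) = -3 + \left(\left(-153\right) \left(- \frac{1}{141}\right) + 82 \left(- \frac{1}{129}\right)\right) = -3 + \left(\frac{51}{47} - \frac{82}{129}\right) = -3 + \frac{2725}{6063} = - \frac{15464}{6063} \approx -2.5506$)
$W = \frac{239135296}{36759969}$ ($W = \left(- \frac{15464}{6063}\right)^{2} = \frac{239135296}{36759969} \approx 6.5053$)
$Q = - \frac{7688}{223621025}$ ($Q = \frac{-49080 + 33704}{\left(-208 + 7442\right) \left(28451 + 33374\right)} = - \frac{15376}{7234 \cdot 61825} = - \frac{15376}{447242050} = \left(-15376\right) \frac{1}{447242050} = - \frac{7688}{223621025} \approx -3.438 \cdot 10^{-5}$)
$\frac{Q}{W} = - \frac{7688}{223621025 \cdot \frac{239135296}{36759969}} = \left(- \frac{7688}{223621025}\right) \frac{36759969}{239135296} = - \frac{35326330209}{6684460000649800}$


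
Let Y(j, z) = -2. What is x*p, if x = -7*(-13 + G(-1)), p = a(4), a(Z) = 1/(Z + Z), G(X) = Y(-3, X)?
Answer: 105/8 ≈ 13.125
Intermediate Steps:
G(X) = -2
a(Z) = 1/(2*Z)
p = 1/8 (p = (1/2)/4 = (1/2)*(1/4) = 1/8 ≈ 0.12500)
x = 105 (x = -7*(-13 - 2) = -7*(-15) = 105)
x*p = 105*(1/8) = 105/8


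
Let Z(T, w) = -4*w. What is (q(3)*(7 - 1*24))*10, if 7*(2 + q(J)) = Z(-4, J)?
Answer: 4420/7 ≈ 631.43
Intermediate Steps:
q(J) = -2 - 4*J/7 (q(J) = -2 + (-4*J)/7 = -2 - 4*J/7)
(q(3)*(7 - 1*24))*10 = ((-2 - 4/7*3)*(7 - 1*24))*10 = ((-2 - 12/7)*(7 - 24))*10 = -26/7*(-17)*10 = (442/7)*10 = 4420/7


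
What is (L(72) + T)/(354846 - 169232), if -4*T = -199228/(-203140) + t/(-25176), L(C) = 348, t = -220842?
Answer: 294548419453/158212814920160 ≈ 0.0018617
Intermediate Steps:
T = -2078233667/852375440 (T = -(-199228/(-203140) - 220842/(-25176))/4 = -(-199228*(-1/203140) - 220842*(-1/25176))/4 = -(49807/50785 + 36807/4196)/4 = -¼*2078233667/213093860 = -2078233667/852375440 ≈ -2.4382)
(L(72) + T)/(354846 - 169232) = (348 - 2078233667/852375440)/(354846 - 169232) = (294548419453/852375440)/185614 = (294548419453/852375440)*(1/185614) = 294548419453/158212814920160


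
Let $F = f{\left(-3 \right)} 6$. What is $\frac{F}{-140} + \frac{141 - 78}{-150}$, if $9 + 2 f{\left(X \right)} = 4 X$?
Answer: $\frac{3}{100} \approx 0.03$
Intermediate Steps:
$f{\left(X \right)} = - \frac{9}{2} + 2 X$ ($f{\left(X \right)} = - \frac{9}{2} + \frac{4 X}{2} = - \frac{9}{2} + 2 X$)
$F = -63$ ($F = \left(- \frac{9}{2} + 2 \left(-3\right)\right) 6 = \left(- \frac{9}{2} - 6\right) 6 = \left(- \frac{21}{2}\right) 6 = -63$)
$\frac{F}{-140} + \frac{141 - 78}{-150} = - \frac{63}{-140} + \frac{141 - 78}{-150} = \left(-63\right) \left(- \frac{1}{140}\right) + \left(141 - 78\right) \left(- \frac{1}{150}\right) = \frac{9}{20} + 63 \left(- \frac{1}{150}\right) = \frac{9}{20} - \frac{21}{50} = \frac{3}{100}$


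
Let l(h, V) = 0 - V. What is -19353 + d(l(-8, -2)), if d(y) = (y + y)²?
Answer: -19337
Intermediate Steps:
l(h, V) = -V
d(y) = 4*y² (d(y) = (2*y)² = 4*y²)
-19353 + d(l(-8, -2)) = -19353 + 4*(-1*(-2))² = -19353 + 4*2² = -19353 + 4*4 = -19353 + 16 = -19337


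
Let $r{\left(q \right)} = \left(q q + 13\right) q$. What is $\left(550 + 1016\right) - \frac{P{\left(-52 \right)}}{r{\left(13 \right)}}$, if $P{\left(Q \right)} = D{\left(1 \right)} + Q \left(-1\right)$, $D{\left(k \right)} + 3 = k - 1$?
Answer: $\frac{529301}{338} \approx 1566.0$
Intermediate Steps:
$D{\left(k \right)} = -4 + k$ ($D{\left(k \right)} = -3 + \left(k - 1\right) = -3 + \left(-1 + k\right) = -4 + k$)
$P{\left(Q \right)} = -3 - Q$ ($P{\left(Q \right)} = \left(-4 + 1\right) + Q \left(-1\right) = -3 - Q$)
$r{\left(q \right)} = q \left(13 + q^{2}\right)$ ($r{\left(q \right)} = \left(q^{2} + 13\right) q = \left(13 + q^{2}\right) q = q \left(13 + q^{2}\right)$)
$\left(550 + 1016\right) - \frac{P{\left(-52 \right)}}{r{\left(13 \right)}} = \left(550 + 1016\right) - \frac{-3 - -52}{13 \left(13 + 13^{2}\right)} = 1566 - \frac{-3 + 52}{13 \left(13 + 169\right)} = 1566 - \frac{49}{13 \cdot 182} = 1566 - \frac{49}{2366} = 1566 - 49 \cdot \frac{1}{2366} = 1566 - \frac{7}{338} = \frac{529301}{338}$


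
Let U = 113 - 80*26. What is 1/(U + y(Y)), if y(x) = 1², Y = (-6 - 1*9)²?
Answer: -1/1966 ≈ -0.00050865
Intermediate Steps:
Y = 225 (Y = (-6 - 9)² = (-15)² = 225)
y(x) = 1
U = -1967 (U = 113 - 2080 = -1967)
1/(U + y(Y)) = 1/(-1967 + 1) = 1/(-1966) = -1/1966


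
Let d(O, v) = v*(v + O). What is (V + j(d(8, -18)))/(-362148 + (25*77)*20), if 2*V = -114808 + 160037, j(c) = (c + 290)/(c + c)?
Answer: -814169/11651328 ≈ -0.069878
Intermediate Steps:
d(O, v) = v*(O + v)
j(c) = (290 + c)/(2*c) (j(c) = (290 + c)/((2*c)) = (290 + c)*(1/(2*c)) = (290 + c)/(2*c))
V = 45229/2 (V = (-114808 + 160037)/2 = (1/2)*45229 = 45229/2 ≈ 22615.)
(V + j(d(8, -18)))/(-362148 + (25*77)*20) = (45229/2 + (290 - 18*(8 - 18))/(2*((-18*(8 - 18)))))/(-362148 + (25*77)*20) = (45229/2 + (290 - 18*(-10))/(2*((-18*(-10)))))/(-362148 + 1925*20) = (45229/2 + (1/2)*(290 + 180)/180)/(-362148 + 38500) = (45229/2 + (1/2)*(1/180)*470)/(-323648) = (45229/2 + 47/36)*(-1/323648) = (814169/36)*(-1/323648) = -814169/11651328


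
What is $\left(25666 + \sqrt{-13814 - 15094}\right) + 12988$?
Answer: $38654 + 6 i \sqrt{803} \approx 38654.0 + 170.02 i$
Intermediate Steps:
$\left(25666 + \sqrt{-13814 - 15094}\right) + 12988 = \left(25666 + \sqrt{-28908}\right) + 12988 = \left(25666 + 6 i \sqrt{803}\right) + 12988 = 38654 + 6 i \sqrt{803}$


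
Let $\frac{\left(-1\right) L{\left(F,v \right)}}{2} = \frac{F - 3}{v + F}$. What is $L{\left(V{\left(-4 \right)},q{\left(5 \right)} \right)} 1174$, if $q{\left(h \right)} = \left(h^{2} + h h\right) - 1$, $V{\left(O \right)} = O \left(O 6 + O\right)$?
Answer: $- \frac{255932}{161} \approx -1589.6$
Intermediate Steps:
$V{\left(O \right)} = 7 O^{2}$ ($V{\left(O \right)} = O \left(6 O + O\right) = O 7 O = 7 O^{2}$)
$q{\left(h \right)} = -1 + 2 h^{2}$ ($q{\left(h \right)} = \left(h^{2} + h^{2}\right) - 1 = 2 h^{2} - 1 = -1 + 2 h^{2}$)
$L{\left(F,v \right)} = - \frac{2 \left(-3 + F\right)}{F + v}$ ($L{\left(F,v \right)} = - 2 \frac{F - 3}{v + F} = - 2 \frac{-3 + F}{F + v} = - \frac{2 \left(-3 + F\right)}{F + v}$)
$L{\left(V{\left(-4 \right)},q{\left(5 \right)} \right)} 1174 = \frac{2 \left(3 - 7 \left(-4\right)^{2}\right)}{7 \left(-4\right)^{2} - \left(1 - 2 \cdot 5^{2}\right)} 1174 = \frac{2 \left(3 - 7 \cdot 16\right)}{7 \cdot 16 + \left(-1 + 2 \cdot 25\right)} 1174 = \frac{2 \left(3 - 112\right)}{112 + \left(-1 + 50\right)} 1174 = \frac{2 \left(3 - 112\right)}{112 + 49} \cdot 1174 = 2 \cdot \frac{1}{161} \left(-109\right) 1174 = \left(- \frac{218}{161}\right) 1174 = - \frac{255932}{161}$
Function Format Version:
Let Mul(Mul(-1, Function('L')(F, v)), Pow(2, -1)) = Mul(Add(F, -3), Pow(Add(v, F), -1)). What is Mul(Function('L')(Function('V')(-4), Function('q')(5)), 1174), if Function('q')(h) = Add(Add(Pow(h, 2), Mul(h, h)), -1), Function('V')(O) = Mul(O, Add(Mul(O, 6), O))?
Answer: Rational(-255932, 161) ≈ -1589.6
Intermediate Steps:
Function('V')(O) = Mul(7, Pow(O, 2)) (Function('V')(O) = Mul(O, Add(Mul(6, O), O)) = Mul(O, Mul(7, O)) = Mul(7, Pow(O, 2)))
Function('q')(h) = Add(-1, Mul(2, Pow(h, 2))) (Function('q')(h) = Add(Add(Pow(h, 2), Pow(h, 2)), -1) = Add(Mul(2, Pow(h, 2)), -1) = Add(-1, Mul(2, Pow(h, 2))))
Function('L')(F, v) = Mul(-2, Pow(Add(F, v), -1), Add(-3, F)) (Function('L')(F, v) = Mul(-2, Mul(Add(F, -3), Pow(Add(v, F), -1))) = Mul(-2, Mul(Add(-3, F), Pow(Add(F, v), -1))) = Mul(-2, Mul(Pow(Add(F, v), -1), Add(-3, F))) = Mul(-2, Pow(Add(F, v), -1), Add(-3, F)))
Mul(Function('L')(Function('V')(-4), Function('q')(5)), 1174) = Mul(Mul(2, Pow(Add(Mul(7, Pow(-4, 2)), Add(-1, Mul(2, Pow(5, 2)))), -1), Add(3, Mul(-1, Mul(7, Pow(-4, 2))))), 1174) = Mul(Mul(2, Pow(Add(Mul(7, 16), Add(-1, Mul(2, 25))), -1), Add(3, Mul(-1, Mul(7, 16)))), 1174) = Mul(Mul(2, Pow(Add(112, Add(-1, 50)), -1), Add(3, Mul(-1, 112))), 1174) = Mul(Mul(2, Pow(Add(112, 49), -1), Add(3, -112)), 1174) = Mul(Mul(2, Pow(161, -1), -109), 1174) = Mul(Mul(2, Rational(1, 161), -109), 1174) = Mul(Rational(-218, 161), 1174) = Rational(-255932, 161)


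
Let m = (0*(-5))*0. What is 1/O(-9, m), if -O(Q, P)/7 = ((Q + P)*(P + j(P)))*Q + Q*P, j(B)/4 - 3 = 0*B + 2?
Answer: -1/11340 ≈ -8.8183e-5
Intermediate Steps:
j(B) = 20 (j(B) = 12 + 4*(0*B + 2) = 12 + 4*(0 + 2) = 12 + 4*2 = 12 + 8 = 20)
m = 0 (m = 0*0 = 0)
O(Q, P) = -7*P*Q - 7*Q*(20 + P)*(P + Q) (O(Q, P) = -7*(((Q + P)*(P + 20))*Q + Q*P) = -7*(((P + Q)*(20 + P))*Q + P*Q) = -7*(((20 + P)*(P + Q))*Q + P*Q) = -7*(Q*(20 + P)*(P + Q) + P*Q) = -7*(P*Q + Q*(20 + P)*(P + Q)) = -7*P*Q - 7*Q*(20 + P)*(P + Q))
1/O(-9, m) = 1/(-7*(-9)*(0² + 20*(-9) + 21*0 + 0*(-9))) = 1/(-7*(-9)*(0 - 180 + 0 + 0)) = 1/(-7*(-9)*(-180)) = 1/(-11340) = -1/11340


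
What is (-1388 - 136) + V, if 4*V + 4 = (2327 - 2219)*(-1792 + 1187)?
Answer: -17860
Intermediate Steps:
V = -16336 (V = -1 + ((2327 - 2219)*(-1792 + 1187))/4 = -1 + (108*(-605))/4 = -1 + (¼)*(-65340) = -1 - 16335 = -16336)
(-1388 - 136) + V = (-1388 - 136) - 16336 = -1524 - 16336 = -17860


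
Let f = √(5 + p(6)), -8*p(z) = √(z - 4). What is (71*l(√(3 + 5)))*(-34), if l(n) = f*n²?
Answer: -4828*√(80 - 2*√2) ≈ -42413.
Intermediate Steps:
p(z) = -√(-4 + z)/8 (p(z) = -√(z - 4)/8 = -√(-4 + z)/8)
f = √(5 - √2/8) (f = √(5 - √(-4 + 6)/8) = √(5 - √2/8) ≈ 2.1962)
l(n) = n²*√(80 - 2*√2)/4 (l(n) = (√(80 - 2*√2)/4)*n² = n²*√(80 - 2*√2)/4)
(71*l(√(3 + 5)))*(-34) = (71*((√(3 + 5))²*√(80 - 2*√2)/4))*(-34) = (71*((√8)²*√(80 - 2*√2)/4))*(-34) = (71*((2*√2)²*√(80 - 2*√2)/4))*(-34) = (71*((¼)*8*√(80 - 2*√2)))*(-34) = (71*(2*√(80 - 2*√2)))*(-34) = (142*√(80 - 2*√2))*(-34) = -4828*√(80 - 2*√2)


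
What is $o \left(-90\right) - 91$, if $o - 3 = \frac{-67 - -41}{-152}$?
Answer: $- \frac{14303}{38} \approx -376.39$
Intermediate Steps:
$o = \frac{241}{76}$ ($o = 3 + \frac{-67 - -41}{-152} = 3 + \left(-67 + 41\right) \left(- \frac{1}{152}\right) = 3 - - \frac{13}{76} = 3 + \frac{13}{76} = \frac{241}{76} \approx 3.1711$)
$o \left(-90\right) - 91 = \frac{241}{76} \left(-90\right) - 91 = - \frac{10845}{38} - 91 = - \frac{14303}{38}$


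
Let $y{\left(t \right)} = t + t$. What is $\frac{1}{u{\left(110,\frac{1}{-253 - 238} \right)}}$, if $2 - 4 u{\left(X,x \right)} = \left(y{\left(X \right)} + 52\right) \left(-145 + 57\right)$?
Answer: $\frac{2}{11969} \approx 0.0001671$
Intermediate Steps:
$y{\left(t \right)} = 2 t$
$u{\left(X,x \right)} = \frac{2289}{2} + 44 X$ ($u{\left(X,x \right)} = \frac{1}{2} - \frac{\left(2 X + 52\right) \left(-145 + 57\right)}{4} = \frac{1}{2} - \frac{\left(52 + 2 X\right) \left(-88\right)}{4} = \frac{1}{2} - \frac{-4576 - 176 X}{4} = \frac{1}{2} + \left(1144 + 44 X\right) = \frac{2289}{2} + 44 X$)
$\frac{1}{u{\left(110,\frac{1}{-253 - 238} \right)}} = \frac{1}{\frac{2289}{2} + 44 \cdot 110} = \frac{1}{\frac{2289}{2} + 4840} = \frac{1}{\frac{11969}{2}} = \frac{2}{11969}$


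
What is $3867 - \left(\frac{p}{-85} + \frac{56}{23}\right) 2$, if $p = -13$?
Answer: $\frac{7549867}{1955} \approx 3861.8$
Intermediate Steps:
$3867 - \left(\frac{p}{-85} + \frac{56}{23}\right) 2 = 3867 - \left(- \frac{13}{-85} + \frac{56}{23}\right) 2 = 3867 - \left(\left(-13\right) \left(- \frac{1}{85}\right) + 56 \cdot \frac{1}{23}\right) 2 = 3867 - \left(\frac{13}{85} + \frac{56}{23}\right) 2 = 3867 - \frac{5059}{1955} \cdot 2 = 3867 - \frac{10118}{1955} = \frac{7549867}{1955}$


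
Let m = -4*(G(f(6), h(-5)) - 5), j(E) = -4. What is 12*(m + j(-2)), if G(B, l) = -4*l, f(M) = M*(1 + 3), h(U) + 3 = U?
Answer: -1344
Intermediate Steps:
h(U) = -3 + U
f(M) = 4*M (f(M) = M*4 = 4*M)
m = -108 (m = -4*(-4*(-3 - 5) - 5) = -4*(-4*(-8) - 5) = -4*(32 - 5) = -4*27 = -108)
12*(m + j(-2)) = 12*(-108 - 4) = 12*(-112) = -1344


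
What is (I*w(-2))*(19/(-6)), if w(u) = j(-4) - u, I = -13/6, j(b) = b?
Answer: -247/18 ≈ -13.722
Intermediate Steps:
I = -13/6 (I = -13*⅙ = -13/6 ≈ -2.1667)
w(u) = -4 - u
(I*w(-2))*(19/(-6)) = (-13*(-4 - 1*(-2))/6)*(19/(-6)) = (-13*(-4 + 2)/6)*(19*(-⅙)) = -13/6*(-2)*(-19/6) = (13/3)*(-19/6) = -247/18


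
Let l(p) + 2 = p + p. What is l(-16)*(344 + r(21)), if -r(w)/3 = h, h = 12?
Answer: -10472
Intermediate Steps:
r(w) = -36 (r(w) = -3*12 = -36)
l(p) = -2 + 2*p (l(p) = -2 + (p + p) = -2 + 2*p)
l(-16)*(344 + r(21)) = (-2 + 2*(-16))*(344 - 36) = (-2 - 32)*308 = -34*308 = -10472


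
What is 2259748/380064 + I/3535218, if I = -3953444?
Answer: 270255836027/55983712248 ≈ 4.8274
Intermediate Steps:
2259748/380064 + I/3535218 = 2259748/380064 - 3953444/3535218 = 2259748*(1/380064) - 3953444*1/3535218 = 564937/95016 - 1976722/1767609 = 270255836027/55983712248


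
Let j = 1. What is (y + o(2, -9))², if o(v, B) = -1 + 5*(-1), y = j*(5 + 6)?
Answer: 25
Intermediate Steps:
y = 11 (y = 1*(5 + 6) = 1*11 = 11)
o(v, B) = -6 (o(v, B) = -1 - 5 = -6)
(y + o(2, -9))² = (11 - 6)² = 5² = 25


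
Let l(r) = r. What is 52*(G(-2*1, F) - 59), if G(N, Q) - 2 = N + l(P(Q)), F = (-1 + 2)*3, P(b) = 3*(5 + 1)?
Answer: -2132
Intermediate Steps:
P(b) = 18 (P(b) = 3*6 = 18)
F = 3 (F = 1*3 = 3)
G(N, Q) = 20 + N (G(N, Q) = 2 + (N + 18) = 2 + (18 + N) = 20 + N)
52*(G(-2*1, F) - 59) = 52*((20 - 2*1) - 59) = 52*((20 - 2) - 59) = 52*(18 - 59) = 52*(-41) = -2132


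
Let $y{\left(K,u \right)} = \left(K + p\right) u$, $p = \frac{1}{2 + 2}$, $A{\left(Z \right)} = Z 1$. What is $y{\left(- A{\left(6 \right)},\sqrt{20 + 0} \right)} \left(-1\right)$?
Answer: $\frac{23 \sqrt{5}}{2} \approx 25.715$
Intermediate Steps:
$A{\left(Z \right)} = Z$
$p = \frac{1}{4} \approx 0.25$
$y{\left(K,u \right)} = u \left(\frac{1}{4} + K\right)$ ($y{\left(K,u \right)} = \left(K + \frac{1}{4}\right) u = \left(\frac{1}{4} + K\right) u = u \left(\frac{1}{4} + K\right)$)
$y{\left(- A{\left(6 \right)},\sqrt{20 + 0} \right)} \left(-1\right) = \sqrt{20 + 0} \left(\frac{1}{4} - 6\right) \left(-1\right) = \sqrt{20} \left(\frac{1}{4} - 6\right) \left(-1\right) = 2 \sqrt{5} \left(- \frac{23}{4}\right) \left(-1\right) = - \frac{23 \sqrt{5}}{2} \left(-1\right) = \frac{23 \sqrt{5}}{2}$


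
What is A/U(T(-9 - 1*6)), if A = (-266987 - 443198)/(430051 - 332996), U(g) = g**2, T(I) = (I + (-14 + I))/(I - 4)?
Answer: -7325051/5368528 ≈ -1.3644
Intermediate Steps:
T(I) = (-14 + 2*I)/(-4 + I)
A = -20291/2773 (A = -710185/97055 = -710185*1/97055 = -20291/2773 ≈ -7.3173)
A/U(T(-9 - 1*6)) = -20291*(-4 + (-9 - 1*6))**2/(4*(-7 + (-9 - 1*6))**2)/2773 = -20291*(-4 + (-9 - 6))**2/(4*(-7 + (-9 - 6))**2)/2773 = -20291*(-4 - 15)**2/(4*(-7 - 15)**2)/2773 = -20291/(2773*((2*(-22)/(-19))**2)) = -20291/(2773*((2*(-1/19)*(-22))**2)) = -20291/(2773*((44/19)**2)) = -20291/(2773*1936/361) = -20291/2773*361/1936 = -7325051/5368528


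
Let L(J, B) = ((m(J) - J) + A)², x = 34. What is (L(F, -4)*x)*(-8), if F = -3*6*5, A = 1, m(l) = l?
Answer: -272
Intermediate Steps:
F = -90 (F = -18*5 = -90)
L(J, B) = 1 (L(J, B) = ((J - J) + 1)² = (0 + 1)² = 1² = 1)
(L(F, -4)*x)*(-8) = (1*34)*(-8) = 34*(-8) = -272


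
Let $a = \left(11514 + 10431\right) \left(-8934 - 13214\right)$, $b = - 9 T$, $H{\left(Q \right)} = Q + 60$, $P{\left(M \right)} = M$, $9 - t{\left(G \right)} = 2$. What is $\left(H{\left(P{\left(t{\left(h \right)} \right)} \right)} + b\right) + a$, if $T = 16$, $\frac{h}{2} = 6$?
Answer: $-486037937$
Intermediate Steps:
$h = 12$ ($h = 2 \cdot 6 = 12$)
$t{\left(G \right)} = 7$ ($t{\left(G \right)} = 9 - 2 = 7$)
$H{\left(Q \right)} = 60 + Q$
$b = -144$ ($b = \left(-9\right) 16 = -144$)
$a = -486037860$ ($a = 21945 \left(-22148\right) = -486037860$)
$\left(H{\left(P{\left(t{\left(h \right)} \right)} \right)} + b\right) + a = \left(\left(60 + 7\right) - 144\right) - 486037860 = \left(67 - 144\right) - 486037860 = -77 - 486037860 = -486037937$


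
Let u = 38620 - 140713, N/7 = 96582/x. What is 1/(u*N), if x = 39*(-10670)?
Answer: 69355/11503737147 ≈ 6.0289e-6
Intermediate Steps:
x = -416130
N = -112679/69355 (N = 7*(96582/(-416130)) = 7*(96582*(-1/416130)) = 7*(-16097/69355) = -112679/69355 ≈ -1.6247)
u = -102093
1/(u*N) = 1/((-102093)*(-112679/69355)) = -1/102093*(-69355/112679) = 69355/11503737147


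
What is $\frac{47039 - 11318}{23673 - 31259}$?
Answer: $- \frac{35721}{7586} \approx -4.7088$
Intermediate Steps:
$\frac{47039 - 11318}{23673 - 31259} = \frac{47039 - 11318}{-7586} = 35721 \left(- \frac{1}{7586}\right) = - \frac{35721}{7586}$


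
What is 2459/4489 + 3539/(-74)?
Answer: -15704605/332186 ≈ -47.277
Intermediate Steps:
2459/4489 + 3539/(-74) = 2459*(1/4489) + 3539*(-1/74) = 2459/4489 - 3539/74 = -15704605/332186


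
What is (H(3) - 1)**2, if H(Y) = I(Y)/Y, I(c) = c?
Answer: 0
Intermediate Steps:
H(Y) = 1 (H(Y) = Y/Y = 1)
(H(3) - 1)**2 = (1 - 1)**2 = 0**2 = 0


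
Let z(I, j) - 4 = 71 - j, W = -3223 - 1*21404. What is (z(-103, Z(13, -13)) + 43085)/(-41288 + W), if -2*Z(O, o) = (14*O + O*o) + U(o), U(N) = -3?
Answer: -8633/13183 ≈ -0.65486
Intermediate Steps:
W = -24627 (W = -3223 - 21404 = -24627)
Z(O, o) = 3/2 - 7*O - O*o/2 (Z(O, o) = -((14*O + O*o) - 3)/2 = -(-3 + 14*O + O*o)/2 = 3/2 - 7*O - O*o/2)
z(I, j) = 75 - j (z(I, j) = 4 + (71 - j) = 75 - j)
(z(-103, Z(13, -13)) + 43085)/(-41288 + W) = ((75 - (3/2 - 7*13 - ½*13*(-13))) + 43085)/(-41288 - 24627) = ((75 - (3/2 - 91 + 169/2)) + 43085)/(-65915) = ((75 - 1*(-5)) + 43085)*(-1/65915) = ((75 + 5) + 43085)*(-1/65915) = (80 + 43085)*(-1/65915) = 43165*(-1/65915) = -8633/13183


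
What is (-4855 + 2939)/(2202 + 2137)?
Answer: -1916/4339 ≈ -0.44158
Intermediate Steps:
(-4855 + 2939)/(2202 + 2137) = -1916/4339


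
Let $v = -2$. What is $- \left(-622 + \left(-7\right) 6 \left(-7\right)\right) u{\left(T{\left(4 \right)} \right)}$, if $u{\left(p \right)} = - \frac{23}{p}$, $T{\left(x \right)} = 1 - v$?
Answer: $- \frac{7544}{3} \approx -2514.7$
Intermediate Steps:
$T{\left(x \right)} = 3$ ($T{\left(x \right)} = 1 - -2 = 1 + 2 = 3$)
$- \left(-622 + \left(-7\right) 6 \left(-7\right)\right) u{\left(T{\left(4 \right)} \right)} = - \left(-622 + \left(-7\right) 6 \left(-7\right)\right) \left(- \frac{23}{3}\right) = - \left(-622 - -294\right) \left(\left(-23\right) \frac{1}{3}\right) = - \frac{\left(-622 + 294\right) \left(-23\right)}{3} = - \frac{\left(-328\right) \left(-23\right)}{3} = \left(-1\right) \frac{7544}{3} = - \frac{7544}{3}$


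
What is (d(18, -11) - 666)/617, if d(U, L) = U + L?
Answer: -659/617 ≈ -1.0681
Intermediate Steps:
d(U, L) = L + U
(d(18, -11) - 666)/617 = ((-11 + 18) - 666)/617 = (7 - 666)*(1/617) = -659*1/617 = -659/617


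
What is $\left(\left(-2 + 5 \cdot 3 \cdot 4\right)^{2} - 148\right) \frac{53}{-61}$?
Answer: $- \frac{170448}{61} \approx -2794.2$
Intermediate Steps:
$\left(\left(-2 + 5 \cdot 3 \cdot 4\right)^{2} - 148\right) \frac{53}{-61} = \left(\left(-2 + 15 \cdot 4\right)^{2} - 148\right) 53 \left(- \frac{1}{61}\right) = \left(\left(-2 + 60\right)^{2} - 148\right) \left(- \frac{53}{61}\right) = \left(58^{2} - 148\right) \left(- \frac{53}{61}\right) = \left(3364 - 148\right) \left(- \frac{53}{61}\right) = 3216 \left(- \frac{53}{61}\right) = - \frac{170448}{61}$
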